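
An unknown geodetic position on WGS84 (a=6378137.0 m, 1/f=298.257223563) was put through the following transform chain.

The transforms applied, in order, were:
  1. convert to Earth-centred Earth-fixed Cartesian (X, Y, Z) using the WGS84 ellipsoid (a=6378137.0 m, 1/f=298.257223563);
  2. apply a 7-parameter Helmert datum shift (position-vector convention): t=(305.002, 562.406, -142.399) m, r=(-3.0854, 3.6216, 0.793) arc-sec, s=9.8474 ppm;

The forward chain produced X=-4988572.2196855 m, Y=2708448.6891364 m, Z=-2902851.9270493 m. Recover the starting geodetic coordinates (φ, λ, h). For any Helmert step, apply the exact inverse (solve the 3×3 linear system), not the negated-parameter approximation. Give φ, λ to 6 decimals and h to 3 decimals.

start: X=-4988572.2197, Y=2708448.6891, Z=-2902851.9270 m
→ Helmert⁻¹: X=-4988766.7178, Y=2707922.2177, Z=-2902728.0307
→ geod (Bowring, a=6378137.000): φ=-27.24032500°, λ=151.50671600°, h=1771.7850 m

φ=-27.240325°, λ=151.506716°, h=1771.785 m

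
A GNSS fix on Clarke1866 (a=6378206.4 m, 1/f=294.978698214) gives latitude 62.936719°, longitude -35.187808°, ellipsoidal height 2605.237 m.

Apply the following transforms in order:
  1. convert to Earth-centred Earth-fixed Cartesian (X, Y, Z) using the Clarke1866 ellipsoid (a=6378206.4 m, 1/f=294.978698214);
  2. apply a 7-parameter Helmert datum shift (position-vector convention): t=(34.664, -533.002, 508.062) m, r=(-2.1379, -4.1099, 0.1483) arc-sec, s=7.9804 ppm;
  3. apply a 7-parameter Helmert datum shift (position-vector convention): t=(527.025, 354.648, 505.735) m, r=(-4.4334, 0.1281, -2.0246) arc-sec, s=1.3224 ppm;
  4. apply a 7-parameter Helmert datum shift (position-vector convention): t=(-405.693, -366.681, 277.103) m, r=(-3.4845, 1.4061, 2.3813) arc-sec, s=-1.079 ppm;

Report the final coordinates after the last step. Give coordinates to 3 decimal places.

start: φ=62.936719°, λ=-35.187808°, h=2605.237 m
→ ECEF (a=6378206.400, f=1/294.978698214): X=2379004.4406, Y=-1677444.9983, Z=5658898.4905
→ Helmert 7p (PV): X=2378946.5396, Y=-1677931.0225, Z=5659516.5022
→ Helmert 7p (PV): X=2379463.7555, Y=-1677480.2998, Z=5660064.3090
→ Helmert 7p (PV): X=2379113.4458, Y=-1677722.0830, Z=5660347.4223

X=2379113.446 m, Y=-1677722.083 m, Z=5660347.422 m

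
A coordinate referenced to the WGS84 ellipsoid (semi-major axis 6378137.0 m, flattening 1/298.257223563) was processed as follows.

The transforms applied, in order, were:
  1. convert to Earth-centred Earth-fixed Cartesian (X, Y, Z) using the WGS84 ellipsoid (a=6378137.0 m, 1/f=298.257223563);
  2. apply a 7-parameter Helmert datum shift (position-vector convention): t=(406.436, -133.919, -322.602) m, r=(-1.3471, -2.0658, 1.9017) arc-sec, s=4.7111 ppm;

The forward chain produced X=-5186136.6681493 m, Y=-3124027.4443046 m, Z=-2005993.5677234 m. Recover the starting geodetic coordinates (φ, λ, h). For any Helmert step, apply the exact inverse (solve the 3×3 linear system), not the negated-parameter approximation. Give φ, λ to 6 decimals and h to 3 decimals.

start: X=-5186136.6681, Y=-3124027.4443, Z=-2005993.5677 m
→ Helmert⁻¹: X=-5186567.5576, Y=-3123817.8912, Z=-2005629.9733
→ geod (Bowring, a=6378137.000): φ=-18.44284700°, λ=-148.93986400°, h=2174.3960 m

φ=-18.442847°, λ=-148.939864°, h=2174.396 m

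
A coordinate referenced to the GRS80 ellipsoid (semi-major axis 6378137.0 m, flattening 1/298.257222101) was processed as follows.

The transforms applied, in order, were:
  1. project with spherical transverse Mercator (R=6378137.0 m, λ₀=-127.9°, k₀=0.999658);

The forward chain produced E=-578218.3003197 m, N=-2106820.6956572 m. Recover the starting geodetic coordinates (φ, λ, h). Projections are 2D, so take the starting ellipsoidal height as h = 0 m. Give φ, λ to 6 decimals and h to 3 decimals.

start: E=-578218.3003, N=-2106820.6957 m
→ tm⁻¹: φ=-18.85184800°, λ=-133.38389400°

φ=-18.851848°, λ=-133.383894°, h=0.000 m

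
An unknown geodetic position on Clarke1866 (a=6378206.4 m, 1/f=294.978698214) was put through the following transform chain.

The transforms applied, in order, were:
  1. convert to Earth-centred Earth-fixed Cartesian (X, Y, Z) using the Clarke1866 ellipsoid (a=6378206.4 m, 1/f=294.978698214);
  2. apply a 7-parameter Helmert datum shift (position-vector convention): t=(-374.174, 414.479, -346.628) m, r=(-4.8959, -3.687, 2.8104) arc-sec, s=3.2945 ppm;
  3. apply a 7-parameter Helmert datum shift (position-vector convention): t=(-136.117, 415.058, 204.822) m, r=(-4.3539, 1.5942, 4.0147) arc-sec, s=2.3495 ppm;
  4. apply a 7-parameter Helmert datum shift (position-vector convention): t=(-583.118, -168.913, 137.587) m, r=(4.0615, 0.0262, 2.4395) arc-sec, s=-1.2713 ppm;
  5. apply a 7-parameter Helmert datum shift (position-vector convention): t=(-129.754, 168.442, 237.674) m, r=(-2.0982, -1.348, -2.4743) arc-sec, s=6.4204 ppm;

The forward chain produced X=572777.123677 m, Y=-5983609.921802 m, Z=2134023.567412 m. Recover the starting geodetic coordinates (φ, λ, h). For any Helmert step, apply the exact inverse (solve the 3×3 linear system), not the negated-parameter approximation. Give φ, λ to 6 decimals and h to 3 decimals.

φ=19.661976°, λ=-84.522828°, h=3499.638 m

start: X=572777.1237, Y=-5983609.9218, Z=2134023.5674 m
→ Helmert⁻¹: X=572988.9234, Y=-5983754.7772, Z=2133707.5802
→ Helmert⁻¹: X=573501.7318, Y=-5983558.2401, Z=2133690.5989
→ Helmert⁻¹: X=573503.5408, Y=-5984015.4329, Z=2133358.8845
→ Helmert⁻¹: X=573832.4219, Y=-5984468.6567, Z=2133546.1784
→ geod (Bowring, a=6378206.400): φ=19.66197600°, λ=-84.52282800°, h=3499.6380 m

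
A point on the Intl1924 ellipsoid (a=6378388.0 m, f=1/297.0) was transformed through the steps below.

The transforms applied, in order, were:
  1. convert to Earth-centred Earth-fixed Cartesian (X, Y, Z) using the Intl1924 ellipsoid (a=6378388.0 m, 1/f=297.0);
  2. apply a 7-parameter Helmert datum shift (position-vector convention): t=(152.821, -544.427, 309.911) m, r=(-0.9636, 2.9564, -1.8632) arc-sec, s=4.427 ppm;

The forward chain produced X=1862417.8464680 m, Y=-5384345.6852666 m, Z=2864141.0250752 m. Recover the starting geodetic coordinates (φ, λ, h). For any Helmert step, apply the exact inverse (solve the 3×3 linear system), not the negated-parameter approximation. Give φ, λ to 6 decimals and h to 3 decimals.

start: X=1862417.8465, Y=-5384345.6853, Z=2864141.0251 m
→ Helmert⁻¹: X=1862264.3659, Y=-5383773.9812, Z=2863819.9767
→ geod (Bowring, a=6378388.000): φ=26.84451100°, λ=-70.91933600°, h=2051.3780 m

φ=26.844511°, λ=-70.919336°, h=2051.378 m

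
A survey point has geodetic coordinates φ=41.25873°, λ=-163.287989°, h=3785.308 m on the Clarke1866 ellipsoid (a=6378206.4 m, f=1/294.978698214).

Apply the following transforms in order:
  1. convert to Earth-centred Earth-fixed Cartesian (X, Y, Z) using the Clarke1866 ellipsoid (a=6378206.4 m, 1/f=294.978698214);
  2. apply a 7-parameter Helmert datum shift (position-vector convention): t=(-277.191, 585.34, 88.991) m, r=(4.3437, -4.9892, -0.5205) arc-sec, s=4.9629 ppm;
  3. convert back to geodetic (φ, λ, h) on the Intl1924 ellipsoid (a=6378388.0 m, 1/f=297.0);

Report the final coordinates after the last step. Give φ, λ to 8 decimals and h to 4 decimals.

start: φ=41.258730°, λ=-163.287989°, h=3785.308 m
→ ECEF (a=6378206.400, f=1/294.978698214): X=-4601728.3670, Y=-1381636.2346, Z=4186362.7840
→ Helmert 7p (PV): X=-4602133.1440, Y=-1381134.2997, Z=4186332.1470
→ geod (Bowring, a=6378388.000): φ=41.25577154°, λ=-163.29510946°, h=3702.8621 m

φ=41.25577154°, λ=-163.29510946°, h=3702.8621 m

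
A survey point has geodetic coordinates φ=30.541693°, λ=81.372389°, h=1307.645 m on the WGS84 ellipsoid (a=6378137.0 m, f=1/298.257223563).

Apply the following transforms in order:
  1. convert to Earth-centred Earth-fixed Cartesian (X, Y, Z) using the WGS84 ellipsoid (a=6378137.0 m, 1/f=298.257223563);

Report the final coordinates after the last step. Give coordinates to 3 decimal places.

start: φ=30.541693°, λ=81.372389°, h=1307.645 m
→ ECEF (a=6378137.000, f=1/298.257223563): X=824931.7827, Y=5436885.4045, Z=3222900.7611

X=824931.783 m, Y=5436885.405 m, Z=3222900.761 m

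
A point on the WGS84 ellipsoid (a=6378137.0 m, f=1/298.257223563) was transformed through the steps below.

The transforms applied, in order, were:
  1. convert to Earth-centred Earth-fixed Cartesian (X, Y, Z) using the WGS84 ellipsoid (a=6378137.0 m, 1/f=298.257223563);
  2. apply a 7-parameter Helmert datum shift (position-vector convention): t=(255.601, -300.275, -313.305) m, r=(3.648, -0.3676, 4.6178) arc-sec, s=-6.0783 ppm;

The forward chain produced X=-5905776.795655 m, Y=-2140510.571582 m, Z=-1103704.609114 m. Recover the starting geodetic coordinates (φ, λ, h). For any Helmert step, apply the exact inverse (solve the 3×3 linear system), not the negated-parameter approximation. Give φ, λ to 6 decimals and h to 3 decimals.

start: X=-5905776.7957, Y=-2140510.5716, Z=-1103704.6091 m
→ Helmert⁻¹: X=-5906118.1741, Y=-2140110.5948, Z=-1103349.6352
→ geod (Bowring, a=6378137.000): φ=-10.02756100°, λ=-160.08177000°, h=568.9390 m

φ=-10.027561°, λ=-160.081770°, h=568.939 m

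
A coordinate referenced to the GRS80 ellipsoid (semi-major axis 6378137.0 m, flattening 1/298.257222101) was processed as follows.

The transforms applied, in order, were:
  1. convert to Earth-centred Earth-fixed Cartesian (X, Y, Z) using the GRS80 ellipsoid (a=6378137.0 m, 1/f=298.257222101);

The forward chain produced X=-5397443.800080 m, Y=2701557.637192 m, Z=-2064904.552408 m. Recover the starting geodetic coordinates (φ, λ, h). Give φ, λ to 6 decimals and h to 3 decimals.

start: X=-5397443.8001, Y=2701557.6372, Z=-2064904.5524 m
→ geod (Bowring, a=6378137.000): φ=-19.00443800°, λ=153.41087200°, h=3349.1080 m

φ=-19.004438°, λ=153.410872°, h=3349.108 m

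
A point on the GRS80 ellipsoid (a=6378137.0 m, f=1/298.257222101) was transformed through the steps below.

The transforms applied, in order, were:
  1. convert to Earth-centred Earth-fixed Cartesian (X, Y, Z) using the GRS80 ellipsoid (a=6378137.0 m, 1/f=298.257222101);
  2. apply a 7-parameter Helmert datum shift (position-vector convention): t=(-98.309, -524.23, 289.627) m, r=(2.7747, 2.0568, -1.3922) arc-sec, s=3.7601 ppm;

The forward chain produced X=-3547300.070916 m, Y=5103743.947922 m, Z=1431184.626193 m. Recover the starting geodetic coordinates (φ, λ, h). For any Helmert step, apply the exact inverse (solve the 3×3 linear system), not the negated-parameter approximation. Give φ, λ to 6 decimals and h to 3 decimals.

φ=13.047207°, λ=124.797691°, h=1294.200 m

start: X=-3547300.0709, Y=5103743.9479, Z=1431184.6262 m
→ Helmert⁻¹: X=-3547237.1429, Y=5104244.2902, Z=1430785.5842
→ geod (Bowring, a=6378137.000): φ=13.04720700°, λ=124.79769100°, h=1294.2000 m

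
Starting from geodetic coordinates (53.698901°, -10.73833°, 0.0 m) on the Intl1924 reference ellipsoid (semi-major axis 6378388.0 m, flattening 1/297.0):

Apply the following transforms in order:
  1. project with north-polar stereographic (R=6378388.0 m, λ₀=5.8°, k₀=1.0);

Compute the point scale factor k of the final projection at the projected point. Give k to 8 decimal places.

1.10747065

start: φ=53.698901°, λ=-10.738330°, h=0.000 m
→ into stereo (λ₀=5.8°): φ=53.69890100°, λ−λ₀=-16.53833000°
scale k = 1.10747065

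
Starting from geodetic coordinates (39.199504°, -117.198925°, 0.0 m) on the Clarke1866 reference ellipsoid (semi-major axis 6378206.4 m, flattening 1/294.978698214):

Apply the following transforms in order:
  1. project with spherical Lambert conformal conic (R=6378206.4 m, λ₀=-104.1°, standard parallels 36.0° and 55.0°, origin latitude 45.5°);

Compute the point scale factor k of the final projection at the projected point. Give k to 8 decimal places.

0.99252964

start: φ=39.199504°, λ=-117.198925°, h=0.000 m
→ into lcc (λ₀=-104.1°): φ=39.19950400°, λ−λ₀=-13.09892500°
scale k = 0.99252964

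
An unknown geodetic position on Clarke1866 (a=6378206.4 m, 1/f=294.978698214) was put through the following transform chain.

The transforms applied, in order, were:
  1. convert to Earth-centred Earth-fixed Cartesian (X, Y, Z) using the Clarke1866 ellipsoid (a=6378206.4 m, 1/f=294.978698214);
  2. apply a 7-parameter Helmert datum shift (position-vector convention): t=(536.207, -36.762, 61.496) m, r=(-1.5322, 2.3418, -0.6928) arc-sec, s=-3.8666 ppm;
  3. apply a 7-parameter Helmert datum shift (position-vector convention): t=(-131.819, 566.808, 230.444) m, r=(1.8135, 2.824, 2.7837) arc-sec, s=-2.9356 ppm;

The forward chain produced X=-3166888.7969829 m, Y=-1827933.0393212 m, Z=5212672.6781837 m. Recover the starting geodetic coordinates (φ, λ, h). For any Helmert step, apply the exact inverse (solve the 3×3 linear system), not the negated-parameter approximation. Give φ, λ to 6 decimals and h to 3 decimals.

φ=55.126602°, λ=-150.004067°, h=3762.386 m

start: X=-3166888.7970, Y=-1827933.0393, Z=5212672.6782 m
→ Helmert⁻¹: X=-3166862.3143, Y=-1828416.6477, Z=5212430.2535
→ Helmert⁻¹: X=-3167463.8047, Y=-1828436.3131, Z=5212339.3682
→ geod (Bowring, a=6378206.400): φ=55.12660200°, λ=-150.00406700°, h=3762.3860 m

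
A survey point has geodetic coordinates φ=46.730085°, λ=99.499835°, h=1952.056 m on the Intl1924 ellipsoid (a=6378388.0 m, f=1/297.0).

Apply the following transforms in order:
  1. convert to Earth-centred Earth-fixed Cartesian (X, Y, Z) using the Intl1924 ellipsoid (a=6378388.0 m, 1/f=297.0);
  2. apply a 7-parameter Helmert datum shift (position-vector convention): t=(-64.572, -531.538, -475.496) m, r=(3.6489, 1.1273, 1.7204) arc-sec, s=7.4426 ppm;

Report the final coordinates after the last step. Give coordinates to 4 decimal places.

X=-723162.9278 m, Y=4320458.0875 m, Z=4622394.8329 m

start: φ=46.730085°, λ=99.499835°, h=1952.056 m
→ ECEF (a=6378388.000, f=1/297.0): X=-723082.1982, Y=4321045.2756, Z=4622755.5303
→ Helmert 7p (PV): X=-723162.9278, Y=4320458.0875, Z=4622394.8329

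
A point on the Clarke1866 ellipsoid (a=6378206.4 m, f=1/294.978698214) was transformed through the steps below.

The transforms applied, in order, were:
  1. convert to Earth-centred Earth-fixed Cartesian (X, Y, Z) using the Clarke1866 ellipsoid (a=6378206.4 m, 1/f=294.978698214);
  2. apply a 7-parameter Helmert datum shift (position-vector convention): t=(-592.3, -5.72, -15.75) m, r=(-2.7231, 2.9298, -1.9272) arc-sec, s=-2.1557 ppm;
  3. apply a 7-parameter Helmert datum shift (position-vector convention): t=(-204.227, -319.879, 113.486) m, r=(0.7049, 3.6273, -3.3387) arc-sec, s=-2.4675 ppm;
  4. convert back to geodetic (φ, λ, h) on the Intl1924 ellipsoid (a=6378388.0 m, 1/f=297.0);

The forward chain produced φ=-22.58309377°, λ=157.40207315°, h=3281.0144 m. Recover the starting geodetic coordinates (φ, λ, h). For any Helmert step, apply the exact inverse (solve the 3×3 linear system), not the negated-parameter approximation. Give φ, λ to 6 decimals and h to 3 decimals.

start: φ=-22.583094°, λ=157.402073°, h=3281.014 m
→ ECEF (a=6378388.000, f=1/297.0): X=-5442652.6751, Y=2265326.5934, Z=-2435447.1302
→ Helmert⁻¹: X=-5442455.7159, Y=2265555.6450, Z=-2435670.0775
→ Helmert⁻¹: X=-5441861.7177, Y=2265547.5598, Z=-2435706.9650
→ geod (Bowring, a=6378206.400): φ=-22.58843200°, λ=157.39713600°, h=2988.1530 m

φ=-22.588432°, λ=157.397136°, h=2988.153 m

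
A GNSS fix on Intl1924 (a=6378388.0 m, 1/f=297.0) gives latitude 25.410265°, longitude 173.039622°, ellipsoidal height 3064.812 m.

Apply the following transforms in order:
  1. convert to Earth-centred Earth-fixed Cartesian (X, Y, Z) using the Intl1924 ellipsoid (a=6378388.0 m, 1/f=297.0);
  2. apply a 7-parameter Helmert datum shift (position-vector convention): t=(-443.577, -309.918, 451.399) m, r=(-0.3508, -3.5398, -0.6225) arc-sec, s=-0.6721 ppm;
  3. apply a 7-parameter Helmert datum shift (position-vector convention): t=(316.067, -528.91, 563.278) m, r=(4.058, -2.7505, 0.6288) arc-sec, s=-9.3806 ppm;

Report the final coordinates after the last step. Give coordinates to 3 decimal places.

start: φ=25.410265°, λ=173.039622°, h=3064.812 m
→ ECEF (a=6378388.000, f=1/297.0): X=-5725163.4502, Y=698943.1854, Z=2721546.5322
→ Helmert 7p (PV): X=-5725647.7756, Y=698654.7046, Z=2721896.6614
→ Helmert 7p (PV): X=-5725316.4240, Y=698048.2369, Z=2722371.8017

X=-5725316.424 m, Y=698048.237 m, Z=2722371.802 m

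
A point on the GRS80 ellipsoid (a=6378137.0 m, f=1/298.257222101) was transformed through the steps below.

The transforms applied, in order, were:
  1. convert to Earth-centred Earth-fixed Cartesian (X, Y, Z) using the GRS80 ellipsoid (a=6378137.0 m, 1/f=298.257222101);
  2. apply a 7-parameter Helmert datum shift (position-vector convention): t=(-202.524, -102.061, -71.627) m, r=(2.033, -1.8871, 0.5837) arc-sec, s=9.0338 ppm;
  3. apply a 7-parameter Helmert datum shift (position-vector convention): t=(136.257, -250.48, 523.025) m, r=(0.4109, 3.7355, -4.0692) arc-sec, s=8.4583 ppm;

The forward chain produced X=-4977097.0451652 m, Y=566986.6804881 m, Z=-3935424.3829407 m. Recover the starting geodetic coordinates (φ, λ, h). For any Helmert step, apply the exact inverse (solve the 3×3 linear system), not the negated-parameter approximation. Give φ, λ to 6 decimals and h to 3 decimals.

φ=-38.345099°, λ=173.498291°, h=483.615 m

start: X=-4977097.0452, Y=566986.6805, Z=-3935424.3829 m
→ Helmert⁻¹: X=-4977131.1100, Y=567126.3327, Z=-3936005.3835
→ Helmert⁻¹: X=-4976918.0296, Y=567198.5607, Z=-3935858.2574
→ geod (Bowring, a=6378137.000): φ=-38.34509900°, λ=173.49829100°, h=483.6150 m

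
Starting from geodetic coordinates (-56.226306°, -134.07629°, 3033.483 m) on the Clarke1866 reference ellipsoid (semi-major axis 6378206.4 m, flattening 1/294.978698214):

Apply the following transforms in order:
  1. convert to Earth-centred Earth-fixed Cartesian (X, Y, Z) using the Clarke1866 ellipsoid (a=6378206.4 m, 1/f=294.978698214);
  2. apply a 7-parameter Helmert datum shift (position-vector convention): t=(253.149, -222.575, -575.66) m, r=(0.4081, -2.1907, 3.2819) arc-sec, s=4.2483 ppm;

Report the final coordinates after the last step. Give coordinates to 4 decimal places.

start: φ=-56.226306°, λ=-134.076290°, h=3033.483 m
→ ECEF (a=6378206.400, f=1/294.978698214): X=-2473429.0901, Y=-2554495.2071, Z=-5280811.7131
→ Helmert 7p (PV): X=-2473089.7172, Y=-2554757.5413, Z=-5281441.1317

X=-2473089.7172 m, Y=-2554757.5413 m, Z=-5281441.1317 m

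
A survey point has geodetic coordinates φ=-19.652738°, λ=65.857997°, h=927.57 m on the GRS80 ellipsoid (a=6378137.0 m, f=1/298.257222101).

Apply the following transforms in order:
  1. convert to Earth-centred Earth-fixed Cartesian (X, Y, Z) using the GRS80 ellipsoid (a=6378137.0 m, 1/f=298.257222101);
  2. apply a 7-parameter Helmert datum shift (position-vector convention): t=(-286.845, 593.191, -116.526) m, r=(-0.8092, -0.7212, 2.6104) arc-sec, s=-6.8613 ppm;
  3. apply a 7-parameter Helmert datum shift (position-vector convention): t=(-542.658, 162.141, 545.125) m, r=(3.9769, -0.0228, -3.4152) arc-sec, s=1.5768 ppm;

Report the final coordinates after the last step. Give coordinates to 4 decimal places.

X=2457170.9931 m, Y=5484852.9110 m, Z=-2131311.8915 m

start: φ=-19.652738°, λ=65.857997°, h=927.570 m
→ ECEF (a=6378137.000, f=1/298.257222101): X=2457984.3883, Y=5484103.4016, Z=-2131844.8552
→ Helmert 7p (PV): X=2457618.7282, Y=5484681.7081, Z=-2131959.6743
→ Helmert 7p (PV): X=2457170.9931, Y=5484852.9110, Z=-2131311.8915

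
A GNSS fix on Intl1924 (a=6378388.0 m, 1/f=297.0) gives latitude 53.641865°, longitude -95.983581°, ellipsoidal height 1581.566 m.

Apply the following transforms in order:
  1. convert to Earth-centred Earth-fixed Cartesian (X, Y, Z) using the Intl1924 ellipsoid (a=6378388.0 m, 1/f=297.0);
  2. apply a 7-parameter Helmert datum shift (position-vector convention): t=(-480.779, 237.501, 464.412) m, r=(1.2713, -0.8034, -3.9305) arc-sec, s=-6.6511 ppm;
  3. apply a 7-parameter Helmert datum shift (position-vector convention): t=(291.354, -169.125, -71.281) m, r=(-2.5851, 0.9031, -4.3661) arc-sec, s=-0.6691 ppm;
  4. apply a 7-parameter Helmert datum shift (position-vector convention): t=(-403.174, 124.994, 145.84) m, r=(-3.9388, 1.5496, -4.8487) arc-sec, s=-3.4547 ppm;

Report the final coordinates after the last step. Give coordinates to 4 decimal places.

start: φ=53.641865°, λ=-95.983581°, h=1581.566 m
→ ECEF (a=6378388.000, f=1/297.0): X=-395136.0487, Y=-3769860.0934, Z=5114589.8582
→ Helmert 7p (PV): X=-395705.9572, Y=-3769621.5124, Z=5114995.4783
→ Helmert 7p (PV): X=-395471.7364, Y=-3769715.6333, Z=5114969.7517
→ Helmert 7p (PV): X=-395923.7323, Y=-3769470.6454, Z=5115172.8777

X=-395923.7323 m, Y=-3769470.6454 m, Z=5115172.8777 m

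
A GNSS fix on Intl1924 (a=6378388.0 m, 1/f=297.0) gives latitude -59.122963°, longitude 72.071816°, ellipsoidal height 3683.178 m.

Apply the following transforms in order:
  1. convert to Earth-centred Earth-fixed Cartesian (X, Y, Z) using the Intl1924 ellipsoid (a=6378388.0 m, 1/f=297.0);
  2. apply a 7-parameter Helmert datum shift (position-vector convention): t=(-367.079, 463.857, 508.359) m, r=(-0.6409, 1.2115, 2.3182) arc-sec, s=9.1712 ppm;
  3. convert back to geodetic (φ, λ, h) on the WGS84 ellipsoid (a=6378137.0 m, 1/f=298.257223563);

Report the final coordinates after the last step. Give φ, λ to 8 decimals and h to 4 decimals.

φ=-59.11764105°, λ=72.08148602°, h=3657.6535 m

start: φ=-59.122963°, λ=72.071816°, h=3683.178 m
→ ECEF (a=6378388.000, f=1/297.0): X=1010710.6313, Y=3123965.4862, Z=-5454255.8937
→ Helmert 7p (PV): X=1010285.6754, Y=3124452.4056, Z=-5453813.2001
→ geod (Bowring, a=6378137.000): φ=-59.11764105°, λ=72.08148602°, h=3657.6535 m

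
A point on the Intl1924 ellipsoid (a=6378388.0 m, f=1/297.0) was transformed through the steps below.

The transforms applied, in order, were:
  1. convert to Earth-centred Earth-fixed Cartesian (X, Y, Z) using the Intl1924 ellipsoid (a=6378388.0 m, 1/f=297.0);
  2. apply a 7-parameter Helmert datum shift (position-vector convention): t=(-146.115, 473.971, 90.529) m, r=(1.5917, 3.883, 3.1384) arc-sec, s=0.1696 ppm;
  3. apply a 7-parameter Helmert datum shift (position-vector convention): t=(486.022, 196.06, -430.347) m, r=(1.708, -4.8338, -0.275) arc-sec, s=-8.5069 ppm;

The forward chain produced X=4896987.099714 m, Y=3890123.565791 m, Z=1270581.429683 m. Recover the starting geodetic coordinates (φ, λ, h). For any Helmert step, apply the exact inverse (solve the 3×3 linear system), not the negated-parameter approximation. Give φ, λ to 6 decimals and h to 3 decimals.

φ=11.562986°, λ=38.459768°, h=3762.642 m

start: X=4896987.0997, Y=3890123.5658, Z=1270581.4297 m
→ Helmert⁻¹: X=4896567.3287, Y=3889977.6492, Z=1270875.6270
→ Helmert⁻¹: X=4896747.8685, Y=3889438.3195, Z=1270847.0514
→ geod (Bowring, a=6378388.000): φ=11.56298600°, λ=38.45976800°, h=3762.6420 m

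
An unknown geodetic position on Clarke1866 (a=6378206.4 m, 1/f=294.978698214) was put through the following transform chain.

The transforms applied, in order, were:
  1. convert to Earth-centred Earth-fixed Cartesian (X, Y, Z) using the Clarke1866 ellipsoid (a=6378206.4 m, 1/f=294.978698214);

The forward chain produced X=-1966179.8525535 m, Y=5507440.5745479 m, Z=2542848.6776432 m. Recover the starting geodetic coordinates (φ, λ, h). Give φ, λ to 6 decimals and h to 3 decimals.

φ=23.643538°, λ=109.646782°, h=2067.486 m

start: X=-1966179.8526, Y=5507440.5745, Z=2542848.6776 m
→ geod (Bowring, a=6378206.400): φ=23.64353800°, λ=109.64678200°, h=2067.4860 m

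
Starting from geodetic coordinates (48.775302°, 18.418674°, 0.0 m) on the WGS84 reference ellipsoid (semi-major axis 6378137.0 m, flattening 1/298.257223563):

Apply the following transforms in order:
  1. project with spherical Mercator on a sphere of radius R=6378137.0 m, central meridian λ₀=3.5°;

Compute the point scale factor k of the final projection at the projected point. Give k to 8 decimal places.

1.51741905

start: φ=48.775302°, λ=18.418674°, h=0.000 m
→ into merc (λ₀=3.5°): φ=48.77530200°, λ−λ₀=14.91867400°
scale k = 1.51741905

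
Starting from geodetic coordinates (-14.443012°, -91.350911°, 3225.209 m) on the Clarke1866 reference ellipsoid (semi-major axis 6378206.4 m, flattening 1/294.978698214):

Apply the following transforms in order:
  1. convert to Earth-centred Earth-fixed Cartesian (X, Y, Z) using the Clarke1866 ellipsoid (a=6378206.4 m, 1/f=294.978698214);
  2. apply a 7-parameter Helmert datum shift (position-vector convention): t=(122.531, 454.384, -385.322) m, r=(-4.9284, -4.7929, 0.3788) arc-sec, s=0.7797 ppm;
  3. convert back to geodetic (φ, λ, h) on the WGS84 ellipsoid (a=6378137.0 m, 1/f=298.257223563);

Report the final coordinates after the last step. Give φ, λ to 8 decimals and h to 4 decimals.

φ=-14.44503252°, λ=-91.34942074°, h=2937.9995 m

start: φ=-14.443012°, λ=-91.350911°, h=3225.209 m
→ ECEF (a=6378206.400, f=1/294.978698214): X=-145722.4512, Y=-6179336.9161, Z=-1581202.0643
→ Helmert 7p (PV): X=-145551.9438, Y=-6178925.3984, Z=-1581444.3589
→ geod (Bowring, a=6378137.000): φ=-14.44503252°, λ=-91.34942074°, h=2937.9995 m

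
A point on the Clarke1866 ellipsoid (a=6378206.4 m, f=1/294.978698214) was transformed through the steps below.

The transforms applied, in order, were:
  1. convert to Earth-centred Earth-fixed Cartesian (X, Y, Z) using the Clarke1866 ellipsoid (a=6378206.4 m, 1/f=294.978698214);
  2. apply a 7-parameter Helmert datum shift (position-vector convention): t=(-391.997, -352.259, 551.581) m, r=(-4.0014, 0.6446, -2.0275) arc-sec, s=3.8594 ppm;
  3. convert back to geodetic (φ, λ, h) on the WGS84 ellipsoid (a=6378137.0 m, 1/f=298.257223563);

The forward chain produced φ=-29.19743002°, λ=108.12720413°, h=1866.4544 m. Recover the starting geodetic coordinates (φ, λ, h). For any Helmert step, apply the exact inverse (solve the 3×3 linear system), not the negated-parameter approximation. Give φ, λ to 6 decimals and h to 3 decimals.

start: φ=-29.197430°, λ=108.127204°, h=1866.454 m
→ ECEF (a=6378137.000, f=1/298.257223563): X=-1734171.5597, Y=5297186.1738, Z=-3093932.3581
→ Helmert⁻¹: X=-1733815.2740, Y=5297560.9736, Z=-3094374.6455
→ geod (Bowring, a=6378206.400): φ=-29.20165700°, λ=108.12252500°, h=2283.4900 m

φ=-29.201657°, λ=108.122525°, h=2283.490 m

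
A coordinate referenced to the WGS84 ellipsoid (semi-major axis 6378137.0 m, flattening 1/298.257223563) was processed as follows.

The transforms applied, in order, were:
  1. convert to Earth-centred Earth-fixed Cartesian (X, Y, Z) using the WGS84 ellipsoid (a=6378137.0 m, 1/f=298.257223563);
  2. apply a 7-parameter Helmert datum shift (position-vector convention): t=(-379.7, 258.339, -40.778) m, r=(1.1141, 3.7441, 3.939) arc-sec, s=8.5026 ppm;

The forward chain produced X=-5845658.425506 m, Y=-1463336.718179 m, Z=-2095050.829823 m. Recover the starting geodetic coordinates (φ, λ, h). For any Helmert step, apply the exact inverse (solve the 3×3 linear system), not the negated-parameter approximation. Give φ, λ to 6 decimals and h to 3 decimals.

start: X=-5845658.4255, Y=-1463336.7182, Z=-2095050.8298 m
→ Helmert⁻¹: X=-5845218.9438, Y=-1463482.3041, Z=-2095090.4361
→ geod (Bowring, a=6378137.000): φ=-19.29197200°, λ=-165.94366900°, h=3660.0970 m

φ=-19.291972°, λ=-165.943669°, h=3660.097 m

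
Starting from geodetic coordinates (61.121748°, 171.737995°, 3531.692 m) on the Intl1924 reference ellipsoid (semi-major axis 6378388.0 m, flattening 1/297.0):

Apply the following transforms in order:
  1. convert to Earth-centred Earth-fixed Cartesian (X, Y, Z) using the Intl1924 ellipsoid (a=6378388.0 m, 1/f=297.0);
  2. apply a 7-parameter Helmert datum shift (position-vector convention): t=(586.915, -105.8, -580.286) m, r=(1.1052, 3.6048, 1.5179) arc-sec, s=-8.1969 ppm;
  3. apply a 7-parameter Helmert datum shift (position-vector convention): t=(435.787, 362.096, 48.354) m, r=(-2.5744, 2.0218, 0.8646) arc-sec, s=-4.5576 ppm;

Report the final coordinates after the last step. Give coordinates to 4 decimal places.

X=-3056838.7677 m, Y=444304.9130 m, Z=5564598.0764 m

start: φ=61.121748°, λ=171.737995°, h=3531.692 m
→ ECEF (a=6378388.000, f=1/297.0): X=-3058047.1437, Y=444049.9667, Z=5565120.7355
→ Helmert 7p (PV): X=-3057341.1715, Y=443888.2044, Z=5564550.6558
→ Helmert 7p (PV): X=-3056838.7677, Y=444304.9130, Z=5564598.0764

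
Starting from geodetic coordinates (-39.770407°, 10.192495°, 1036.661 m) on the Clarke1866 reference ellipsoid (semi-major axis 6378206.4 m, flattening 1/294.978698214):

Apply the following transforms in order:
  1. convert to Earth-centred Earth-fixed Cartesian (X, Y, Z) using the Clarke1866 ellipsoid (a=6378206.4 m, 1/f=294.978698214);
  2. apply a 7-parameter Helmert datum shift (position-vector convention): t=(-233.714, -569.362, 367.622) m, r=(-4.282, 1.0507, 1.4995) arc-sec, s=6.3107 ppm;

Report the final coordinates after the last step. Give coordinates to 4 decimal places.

start: φ=-39.770407°, λ=10.192495°, h=1036.661 m
→ ECEF (a=6378206.400, f=1/294.978698214): X=4832494.1767, Y=868849.4707, Z=-4058890.2704
→ Helmert 7p (PV): X=4832263.9669, Y=868236.4612, Z=-4058590.9166

X=4832263.9669 m, Y=868236.4612 m, Z=-4058590.9166 m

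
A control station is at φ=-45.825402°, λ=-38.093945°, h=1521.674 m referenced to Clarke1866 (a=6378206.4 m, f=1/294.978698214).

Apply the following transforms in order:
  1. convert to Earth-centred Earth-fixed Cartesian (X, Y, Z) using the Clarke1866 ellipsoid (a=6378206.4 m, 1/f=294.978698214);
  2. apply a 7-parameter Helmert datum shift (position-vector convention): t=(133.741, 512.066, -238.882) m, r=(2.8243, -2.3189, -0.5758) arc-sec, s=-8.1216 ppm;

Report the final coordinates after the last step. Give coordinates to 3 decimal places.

start: φ=-45.825402°, λ=-38.093945°, h=1521.674 m
→ ECEF (a=6378206.400, f=1/294.978698214): X=3504868.9775, Y=-2747570.2528, Z=-4552633.1848
→ Helmert 7p (PV): X=3505017.7653, Y=-2746983.3193, Z=-4552833.3106

X=3505017.765 m, Y=-2746983.319 m, Z=-4552833.311 m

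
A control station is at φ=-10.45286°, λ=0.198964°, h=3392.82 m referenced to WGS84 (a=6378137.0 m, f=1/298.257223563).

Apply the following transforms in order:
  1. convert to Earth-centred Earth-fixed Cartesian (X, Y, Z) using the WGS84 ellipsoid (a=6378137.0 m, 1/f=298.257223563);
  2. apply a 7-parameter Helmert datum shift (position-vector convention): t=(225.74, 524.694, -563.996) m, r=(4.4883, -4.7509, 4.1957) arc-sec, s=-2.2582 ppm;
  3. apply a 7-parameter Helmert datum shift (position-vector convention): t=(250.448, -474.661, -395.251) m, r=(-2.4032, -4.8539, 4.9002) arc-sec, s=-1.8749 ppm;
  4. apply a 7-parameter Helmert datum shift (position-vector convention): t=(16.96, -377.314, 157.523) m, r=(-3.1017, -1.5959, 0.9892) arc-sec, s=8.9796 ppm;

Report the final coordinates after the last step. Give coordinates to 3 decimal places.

start: φ=-10.452860°, λ=0.198964°, h=3392.820 m
→ ECEF (a=6378137.000, f=1/298.257223563): X=6276278.5167, Y=21794.9474, Z=-1150158.7418
→ Helmert 7p (PV): X=6276516.1318, Y=22472.2870, Z=-1150575.1049
→ Helmert 7p (PV): X=6276781.3538, Y=22133.2884, Z=-1150820.7595
→ Helmert 7p (PV): X=6276863.4748, Y=21768.9698, Z=-1150625.3385

X=6276863.475 m, Y=21768.970 m, Z=-1150625.338 m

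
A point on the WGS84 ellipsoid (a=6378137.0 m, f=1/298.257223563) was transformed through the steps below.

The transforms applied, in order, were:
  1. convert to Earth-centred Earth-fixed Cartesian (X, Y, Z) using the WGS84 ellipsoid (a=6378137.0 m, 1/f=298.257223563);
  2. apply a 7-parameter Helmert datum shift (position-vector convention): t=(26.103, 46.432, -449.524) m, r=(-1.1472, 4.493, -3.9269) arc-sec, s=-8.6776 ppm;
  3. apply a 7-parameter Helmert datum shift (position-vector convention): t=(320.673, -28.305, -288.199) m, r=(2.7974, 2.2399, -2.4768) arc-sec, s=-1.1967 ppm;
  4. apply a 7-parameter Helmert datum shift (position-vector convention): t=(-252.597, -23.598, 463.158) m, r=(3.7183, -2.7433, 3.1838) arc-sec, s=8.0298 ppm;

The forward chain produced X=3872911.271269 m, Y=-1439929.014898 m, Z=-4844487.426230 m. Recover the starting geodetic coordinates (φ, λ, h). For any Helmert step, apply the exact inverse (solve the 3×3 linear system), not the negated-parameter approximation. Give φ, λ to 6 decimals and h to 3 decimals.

φ=-49.726022°, λ=-20.395558°, h=1263.695 m

start: X=3872911.2713, Y=-1439929.0149, Z=-4844487.4262 m
→ Helmert⁻¹: X=3873046.1029, Y=-1440040.9761, Z=-4844937.2323
→ Helmert⁻¹: X=3872799.9652, Y=-1440033.5935, Z=-4844593.2448
→ Helmert⁻¹: X=3872940.4013, Y=-1439991.8466, Z=-4844109.4027
→ geod (Bowring, a=6378137.000): φ=-49.72602200°, λ=-20.39555800°, h=1263.6950 m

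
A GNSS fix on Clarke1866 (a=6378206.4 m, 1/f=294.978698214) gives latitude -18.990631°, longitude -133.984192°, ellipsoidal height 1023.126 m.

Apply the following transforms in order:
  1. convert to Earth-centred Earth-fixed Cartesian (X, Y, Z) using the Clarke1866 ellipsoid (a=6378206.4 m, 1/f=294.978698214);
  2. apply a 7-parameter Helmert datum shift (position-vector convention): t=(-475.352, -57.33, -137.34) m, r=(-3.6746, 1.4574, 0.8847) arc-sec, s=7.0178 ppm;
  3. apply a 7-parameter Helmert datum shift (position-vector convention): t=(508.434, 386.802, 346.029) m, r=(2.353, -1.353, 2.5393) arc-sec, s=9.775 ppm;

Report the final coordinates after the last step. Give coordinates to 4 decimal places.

start: φ=-18.990631°, λ=-133.984192°, h=1023.126 m
→ ECEF (a=6378206.400, f=1/294.978698214): X=-4190497.3698, Y=-4341783.6887, Z=-2062578.1361
→ Helmert 7p (PV): X=-4190998.0808, Y=-4341926.2073, Z=-2062622.9927
→ Helmert 7p (PV): X=-4190463.6304, Y=-4341609.9130, Z=-2062374.1488

X=-4190463.6304 m, Y=-4341609.9130 m, Z=-2062374.1488 m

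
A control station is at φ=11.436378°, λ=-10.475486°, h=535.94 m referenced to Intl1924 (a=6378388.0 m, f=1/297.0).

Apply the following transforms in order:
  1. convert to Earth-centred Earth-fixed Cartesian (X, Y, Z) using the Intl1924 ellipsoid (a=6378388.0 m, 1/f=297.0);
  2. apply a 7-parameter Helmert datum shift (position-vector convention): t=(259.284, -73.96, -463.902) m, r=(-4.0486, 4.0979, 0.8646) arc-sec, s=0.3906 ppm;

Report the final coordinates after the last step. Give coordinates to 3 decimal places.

start: φ=11.436378°, λ=-10.475486°, h=535.940 m
→ ECEF (a=6378388.000, f=1/297.0): X=6148878.0633, Y=-1136906.2363, Z=1256474.9103
→ Helmert 7p (PV): X=6149169.4773, Y=-1136930.2038, Z=1255911.6536

X=6149169.477 m, Y=-1136930.204 m, Z=1255911.654 m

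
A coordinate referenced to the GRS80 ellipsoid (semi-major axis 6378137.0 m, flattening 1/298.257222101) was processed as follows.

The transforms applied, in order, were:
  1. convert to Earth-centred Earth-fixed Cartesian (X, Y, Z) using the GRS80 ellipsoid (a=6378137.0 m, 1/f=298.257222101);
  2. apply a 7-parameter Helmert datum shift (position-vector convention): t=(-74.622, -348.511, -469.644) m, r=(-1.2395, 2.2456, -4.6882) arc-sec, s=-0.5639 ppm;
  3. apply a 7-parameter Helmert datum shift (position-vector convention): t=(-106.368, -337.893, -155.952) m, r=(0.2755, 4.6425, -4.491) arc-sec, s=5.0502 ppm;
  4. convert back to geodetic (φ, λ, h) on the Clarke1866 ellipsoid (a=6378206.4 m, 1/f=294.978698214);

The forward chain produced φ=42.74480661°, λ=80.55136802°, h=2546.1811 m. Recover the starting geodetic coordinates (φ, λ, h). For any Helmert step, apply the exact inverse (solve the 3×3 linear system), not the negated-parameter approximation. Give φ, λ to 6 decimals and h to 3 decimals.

φ=42.743070°, λ=80.554806°, h=3421.490 m

start: φ=42.744807°, λ=80.551368°, h=2546.181 m
→ ECEF (a=6378206.400, f=1/294.978698214): X=770458.2013, Y=4629570.4245, Z=4308252.1574
→ Helmert⁻¹: X=770362.8998, Y=4629907.4633, Z=4308397.5061
→ Helmert⁻¹: X=770285.8041, Y=4630250.1998, Z=4308905.7904
→ geod (Bowring, a=6378137.000): φ=42.74307000°, λ=80.55480600°, h=3421.4900 m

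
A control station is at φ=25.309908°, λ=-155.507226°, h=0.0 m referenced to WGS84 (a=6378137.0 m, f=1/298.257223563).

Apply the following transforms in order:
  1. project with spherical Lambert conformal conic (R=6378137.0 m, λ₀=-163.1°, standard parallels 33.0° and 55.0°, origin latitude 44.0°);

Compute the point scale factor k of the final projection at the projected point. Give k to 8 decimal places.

1.03307846

start: φ=25.309908°, λ=-155.507226°, h=0.000 m
→ into lcc (λ₀=-163.1°): φ=25.30990800°, λ−λ₀=7.59277400°
scale k = 1.03307846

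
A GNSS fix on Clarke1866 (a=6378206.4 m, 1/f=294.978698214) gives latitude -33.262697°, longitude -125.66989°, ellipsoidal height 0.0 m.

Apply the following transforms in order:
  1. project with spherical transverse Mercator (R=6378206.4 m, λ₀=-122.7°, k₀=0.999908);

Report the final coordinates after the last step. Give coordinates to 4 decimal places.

start: φ=-33.262697°, λ=-125.669890°, h=0.000 m
→ tm (R=6378206.4, λ₀=-122.7°): E=-276468.4425, N=-3706418.2373

E=-276468.4425 m, N=-3706418.2373 m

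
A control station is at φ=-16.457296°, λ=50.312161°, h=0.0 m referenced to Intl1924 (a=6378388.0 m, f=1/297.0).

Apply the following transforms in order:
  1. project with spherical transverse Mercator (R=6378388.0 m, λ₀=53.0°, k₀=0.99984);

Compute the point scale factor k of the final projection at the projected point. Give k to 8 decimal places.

1.00085267

start: φ=-16.457296°, λ=50.312161°, h=0.000 m
→ into tm (λ₀=53.0°): φ=-16.45729600°, λ−λ₀=-2.68783900°
scale k = 1.00085267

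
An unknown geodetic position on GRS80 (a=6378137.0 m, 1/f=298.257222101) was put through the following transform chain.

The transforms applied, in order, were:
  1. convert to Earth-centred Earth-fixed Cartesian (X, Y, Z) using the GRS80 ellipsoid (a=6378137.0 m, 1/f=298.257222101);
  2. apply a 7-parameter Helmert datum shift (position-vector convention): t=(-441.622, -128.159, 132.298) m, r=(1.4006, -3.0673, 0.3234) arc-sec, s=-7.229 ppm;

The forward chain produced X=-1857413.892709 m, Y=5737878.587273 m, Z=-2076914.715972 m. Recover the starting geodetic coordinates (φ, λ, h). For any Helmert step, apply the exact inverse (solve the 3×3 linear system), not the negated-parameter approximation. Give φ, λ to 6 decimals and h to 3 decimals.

start: X=-1857413.8927, Y=5737878.5873, Z=-2076914.7160 m
→ Helmert⁻¹: X=-1857007.5858, Y=5738037.0343, Z=-2077073.3771
→ geod (Bowring, a=6378137.000): φ=-19.12228800°, λ=107.93319700°, h=2838.0620 m

φ=-19.122288°, λ=107.933197°, h=2838.062 m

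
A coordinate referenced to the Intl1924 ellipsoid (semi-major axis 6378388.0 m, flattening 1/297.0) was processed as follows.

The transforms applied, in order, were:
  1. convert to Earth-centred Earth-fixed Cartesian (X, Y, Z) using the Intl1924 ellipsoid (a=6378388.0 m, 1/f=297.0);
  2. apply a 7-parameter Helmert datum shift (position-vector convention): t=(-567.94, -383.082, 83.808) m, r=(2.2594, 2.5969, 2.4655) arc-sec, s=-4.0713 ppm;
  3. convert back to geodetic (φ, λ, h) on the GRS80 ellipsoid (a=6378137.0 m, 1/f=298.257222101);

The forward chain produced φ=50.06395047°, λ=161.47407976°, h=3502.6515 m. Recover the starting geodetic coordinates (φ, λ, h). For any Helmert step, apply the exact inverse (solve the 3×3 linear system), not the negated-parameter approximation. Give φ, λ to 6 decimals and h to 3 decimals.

start: φ=50.063950°, λ=161.474080°, h=3502.652 m
→ ECEF (a=6378137.000, f=1/298.257222101): X=-3891957.5010, Y=1304188.8733, Z=4870043.9643
→ Helmert⁻¹: X=-3891451.1220, Y=1304677.1260, Z=4869916.6983
→ geod (Bowring, a=6378388.000): φ=50.06626400°, λ=161.46537100°, h=2999.1170 m

φ=50.066264°, λ=161.465371°, h=2999.117 m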